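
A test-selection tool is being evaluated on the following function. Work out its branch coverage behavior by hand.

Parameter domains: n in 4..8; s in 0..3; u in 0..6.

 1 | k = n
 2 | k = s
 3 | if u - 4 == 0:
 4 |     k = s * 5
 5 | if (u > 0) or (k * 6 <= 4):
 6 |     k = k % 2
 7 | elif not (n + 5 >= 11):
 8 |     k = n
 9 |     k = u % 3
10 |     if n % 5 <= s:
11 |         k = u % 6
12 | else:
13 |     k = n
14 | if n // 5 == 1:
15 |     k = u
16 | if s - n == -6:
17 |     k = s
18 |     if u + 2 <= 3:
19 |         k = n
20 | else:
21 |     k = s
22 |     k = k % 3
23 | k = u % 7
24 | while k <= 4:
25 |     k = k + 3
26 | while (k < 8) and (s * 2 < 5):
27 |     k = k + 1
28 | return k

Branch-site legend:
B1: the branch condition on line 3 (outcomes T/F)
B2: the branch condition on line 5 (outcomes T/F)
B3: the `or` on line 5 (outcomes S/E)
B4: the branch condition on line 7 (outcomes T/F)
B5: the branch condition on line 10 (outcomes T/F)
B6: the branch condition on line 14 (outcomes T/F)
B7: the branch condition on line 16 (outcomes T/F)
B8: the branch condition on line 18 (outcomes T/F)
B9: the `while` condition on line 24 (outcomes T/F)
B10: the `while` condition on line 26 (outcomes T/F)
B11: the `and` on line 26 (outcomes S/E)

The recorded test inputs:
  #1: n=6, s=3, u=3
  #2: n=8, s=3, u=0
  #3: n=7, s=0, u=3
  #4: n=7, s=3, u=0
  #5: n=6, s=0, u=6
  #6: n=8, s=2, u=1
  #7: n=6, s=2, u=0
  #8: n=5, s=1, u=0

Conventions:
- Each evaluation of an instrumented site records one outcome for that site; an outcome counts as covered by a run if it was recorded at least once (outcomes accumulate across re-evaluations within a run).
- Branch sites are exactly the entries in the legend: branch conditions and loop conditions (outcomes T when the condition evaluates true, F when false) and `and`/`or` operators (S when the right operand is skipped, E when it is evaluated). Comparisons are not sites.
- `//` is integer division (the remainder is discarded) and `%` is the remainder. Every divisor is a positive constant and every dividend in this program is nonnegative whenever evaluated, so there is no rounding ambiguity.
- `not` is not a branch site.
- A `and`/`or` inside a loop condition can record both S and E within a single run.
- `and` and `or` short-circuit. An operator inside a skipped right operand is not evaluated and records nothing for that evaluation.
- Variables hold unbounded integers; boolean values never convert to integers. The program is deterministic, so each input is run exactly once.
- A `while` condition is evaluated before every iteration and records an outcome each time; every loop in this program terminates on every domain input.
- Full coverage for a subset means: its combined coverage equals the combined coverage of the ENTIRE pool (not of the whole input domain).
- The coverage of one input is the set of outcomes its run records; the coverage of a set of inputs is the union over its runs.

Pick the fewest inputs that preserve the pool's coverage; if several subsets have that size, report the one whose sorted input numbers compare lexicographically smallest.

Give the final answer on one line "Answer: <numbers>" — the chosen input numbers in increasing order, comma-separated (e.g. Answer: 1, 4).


run #1 (n=6, s=3, u=3) runs B1->F, B3->S, B2->T, B6->T, B7->F, B9->T, B9->F, B11->E, B10->F; records B1=F, B2=T, B3=S, B6=T, B7=F, B9=T, B9=F, B10=F, B11=E
run #2 (n=8, s=3, u=0) runs B1->F, B3->E, B2->F, B4->F, B6->T, B7->F, B9->T, B9->T, B9->F, B11->E, B10->F; records B1=F, B2=F, B3=E, B4=F, B6=T, B7=F, B9=T, B9=F, B10=F, B11=E
run #3 (n=7, s=0, u=3) runs B1->F, B3->S, B2->T, B6->T, B7->F, B9->T, B9->F, B11->E, B10->T, B11->E, B10->T, B11->S, B10->F; records B1=F, B2=T, B3=S, B6=T, B7=F, B9=T, B9=F, B10=T, B10=F, B11=S, B11=E
run #4 (n=7, s=3, u=0) runs B1->F, B3->E, B2->F, B4->F, B6->T, B7->F, B9->T, B9->T, B9->F, B11->E, B10->F; records B1=F, B2=F, B3=E, B4=F, B6=T, B7=F, B9=T, B9=F, B10=F, B11=E
run #5 (n=6, s=0, u=6) runs B1->F, B3->S, B2->T, B6->T, B7->T, B8->F, B9->F, B11->E, B10->T, B11->E, B10->T, B11->S, B10->F; records B1=F, B2=T, B3=S, B6=T, B7=T, B8=F, B9=F, B10=T, B10=F, B11=S, B11=E
run #6 (n=8, s=2, u=1) runs B1->F, B3->S, B2->T, B6->T, B7->T, B8->T, B9->T, B9->T, B9->F, B11->E, B10->T, B11->S, B10->F; records B1=F, B2=T, B3=S, B6=T, B7=T, B8=T, B9=T, B9=F, B10=T, B10=F, B11=S, B11=E
run #7 (n=6, s=2, u=0) runs B1->F, B3->E, B2->F, B4->F, B6->T, B7->F, B9->T, B9->T, B9->F, B11->E, B10->T, B11->E, B10->T, B11->S, ...; records B1=F, B2=F, B3=E, B4=F, B6=T, B7=F, B9=T, B9=F, B10=T, B10=F, B11=S, B11=E
run #8 (n=5, s=1, u=0) runs B1->F, B3->E, B2->F, B4->T, B5->T, B6->T, B7->F, B9->T, B9->T, B9->F, B11->E, B10->T, B11->E, B10->T, ...; records B1=F, B2=F, B3=E, B4=T, B5=T, B6=T, B7=F, B9=T, B9=F, B10=T, B10=F, B11=S, B11=E
the full pool covers 19 outcomes: B1=F, B2=T, B2=F, B3=S, B3=E, B4=T, B4=F, B5=T, B6=T, B7=T, B7=F, B8=T, B8=F, B9=T, B9=F, B10=T, B10=F, B11=S, B11=E
size 1 is not enough: best union over all size-1 subsets is 13/19
size 2 is not enough: best union over all size-2 subsets is 17/19
size 3 is not enough: best union over all size-3 subsets is 18/19
inputs {2, 5, 6, 8} (size 4) cover everything; no size-4 subset with a lexicographically smaller index list covers all 19
Answer: 2, 5, 6, 8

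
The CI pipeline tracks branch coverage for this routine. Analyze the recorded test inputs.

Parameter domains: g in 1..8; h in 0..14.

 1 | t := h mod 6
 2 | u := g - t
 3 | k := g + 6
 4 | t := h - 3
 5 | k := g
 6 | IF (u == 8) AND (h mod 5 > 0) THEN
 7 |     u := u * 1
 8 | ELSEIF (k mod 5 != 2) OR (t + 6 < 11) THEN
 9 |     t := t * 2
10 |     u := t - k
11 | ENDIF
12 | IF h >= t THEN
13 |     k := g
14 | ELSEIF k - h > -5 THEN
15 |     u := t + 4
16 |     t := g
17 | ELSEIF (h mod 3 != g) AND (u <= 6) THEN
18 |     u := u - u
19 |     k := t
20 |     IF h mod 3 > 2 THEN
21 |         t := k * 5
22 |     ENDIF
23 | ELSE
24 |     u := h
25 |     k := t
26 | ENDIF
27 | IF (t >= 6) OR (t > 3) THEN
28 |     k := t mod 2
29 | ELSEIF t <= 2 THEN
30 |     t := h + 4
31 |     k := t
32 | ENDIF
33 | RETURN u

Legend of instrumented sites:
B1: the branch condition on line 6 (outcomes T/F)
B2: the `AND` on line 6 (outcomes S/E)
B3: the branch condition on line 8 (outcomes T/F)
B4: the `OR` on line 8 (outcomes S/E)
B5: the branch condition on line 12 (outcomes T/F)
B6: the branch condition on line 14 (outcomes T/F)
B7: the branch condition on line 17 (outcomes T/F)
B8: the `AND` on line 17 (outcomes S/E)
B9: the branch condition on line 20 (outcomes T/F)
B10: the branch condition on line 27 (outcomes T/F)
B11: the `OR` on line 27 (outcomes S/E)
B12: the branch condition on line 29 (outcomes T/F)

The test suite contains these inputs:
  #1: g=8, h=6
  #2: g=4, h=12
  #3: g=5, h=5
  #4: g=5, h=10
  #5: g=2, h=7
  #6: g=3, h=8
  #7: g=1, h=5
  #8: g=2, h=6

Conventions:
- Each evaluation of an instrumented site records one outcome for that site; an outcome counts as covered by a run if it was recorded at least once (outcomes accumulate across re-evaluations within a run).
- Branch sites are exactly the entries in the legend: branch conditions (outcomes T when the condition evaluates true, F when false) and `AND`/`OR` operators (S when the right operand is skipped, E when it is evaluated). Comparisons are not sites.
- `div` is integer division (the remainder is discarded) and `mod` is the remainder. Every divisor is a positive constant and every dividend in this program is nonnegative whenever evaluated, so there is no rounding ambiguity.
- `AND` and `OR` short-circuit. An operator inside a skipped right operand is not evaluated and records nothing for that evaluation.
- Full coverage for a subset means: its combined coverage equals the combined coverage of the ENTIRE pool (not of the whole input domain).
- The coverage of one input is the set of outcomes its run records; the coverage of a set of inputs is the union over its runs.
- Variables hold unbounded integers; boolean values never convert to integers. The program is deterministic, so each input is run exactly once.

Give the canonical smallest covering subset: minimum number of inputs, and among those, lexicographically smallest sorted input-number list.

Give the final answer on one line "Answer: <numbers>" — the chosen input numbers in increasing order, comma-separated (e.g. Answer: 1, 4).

input #1, g=8, h=6: outcomes B1=T, B2=E, B5=T, B10=F, B11=E, B12=F
input #2, g=4, h=12: outcomes B1=F, B2=S, B3=T, B4=S, B5=F, B6=F, B7=F, B8=E, B10=T, B11=S
input #3, g=5, h=5: outcomes B1=F, B2=S, B3=T, B4=S, B5=T, B10=T, B11=E
input #4, g=5, h=10: outcomes B1=F, B2=S, B3=T, B4=S, B5=F, B6=F, B7=F, B8=E, B10=T, B11=S
input #5, g=2, h=7: outcomes B1=F, B2=S, B3=T, B4=E, B5=F, B6=F, B7=T, B8=E, B9=F, B10=T, B11=S
input #6, g=3, h=8: outcomes B1=F, B2=S, B3=T, B4=S, B5=F, B6=F, B7=F, B8=E, B10=T, B11=S
input #7, g=1, h=5: outcomes B1=F, B2=S, B3=T, B4=S, B5=T, B10=T, B11=E
input #8, g=2, h=6: outcomes B1=F, B2=S, B3=T, B4=E, B5=T, B10=T, B11=S
together the pool reaches 19 outcomes: B1=T, B1=F, B2=S, B2=E, B3=T, B4=S, B4=E, B5=T, B5=F, B6=F, B7=T, B7=F, B8=E, B9=F, B10=T, B10=F, B11=S, B11=E, B12=F
no size-1 subset reaches all 19 outcomes (best union: 11/19)
no size-2 subset reaches all 19 outcomes (best union: 17/19)
size 3: inputs {1, 2, 5} cover all 19 outcomes, and no lexicographically smaller subset of this size does

Answer: 1, 2, 5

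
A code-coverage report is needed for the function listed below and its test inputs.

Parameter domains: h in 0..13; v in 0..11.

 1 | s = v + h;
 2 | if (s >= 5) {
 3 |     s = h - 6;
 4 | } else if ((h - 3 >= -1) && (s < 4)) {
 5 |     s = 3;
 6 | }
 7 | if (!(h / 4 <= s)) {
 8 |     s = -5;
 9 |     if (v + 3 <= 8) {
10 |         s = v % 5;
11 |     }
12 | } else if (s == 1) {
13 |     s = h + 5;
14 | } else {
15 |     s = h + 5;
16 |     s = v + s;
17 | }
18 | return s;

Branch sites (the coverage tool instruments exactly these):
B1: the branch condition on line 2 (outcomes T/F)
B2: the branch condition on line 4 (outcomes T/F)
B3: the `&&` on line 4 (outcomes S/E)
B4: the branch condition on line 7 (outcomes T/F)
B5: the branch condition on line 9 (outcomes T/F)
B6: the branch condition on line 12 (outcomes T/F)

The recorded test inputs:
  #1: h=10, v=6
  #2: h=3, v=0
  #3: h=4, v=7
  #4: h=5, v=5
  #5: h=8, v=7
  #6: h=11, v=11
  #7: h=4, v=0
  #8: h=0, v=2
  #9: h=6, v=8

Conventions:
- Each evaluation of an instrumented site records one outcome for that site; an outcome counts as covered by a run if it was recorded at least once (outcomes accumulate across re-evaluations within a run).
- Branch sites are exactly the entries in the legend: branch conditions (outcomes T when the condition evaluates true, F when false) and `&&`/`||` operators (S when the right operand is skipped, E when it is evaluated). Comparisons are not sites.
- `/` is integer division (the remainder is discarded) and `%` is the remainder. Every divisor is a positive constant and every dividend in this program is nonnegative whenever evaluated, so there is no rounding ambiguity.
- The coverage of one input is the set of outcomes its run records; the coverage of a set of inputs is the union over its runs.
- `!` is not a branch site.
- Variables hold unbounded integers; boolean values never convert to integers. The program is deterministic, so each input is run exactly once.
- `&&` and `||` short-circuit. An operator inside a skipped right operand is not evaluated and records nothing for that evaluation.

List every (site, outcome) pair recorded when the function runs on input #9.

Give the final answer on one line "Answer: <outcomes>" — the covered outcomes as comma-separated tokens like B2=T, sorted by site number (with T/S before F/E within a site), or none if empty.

Tracing the run of input #9 (h=6, v=8):
  B1->T, B4->T, B5->F
collecting distinct outcomes: B1=T, B4=T, B5=F

Answer: B1=T, B4=T, B5=F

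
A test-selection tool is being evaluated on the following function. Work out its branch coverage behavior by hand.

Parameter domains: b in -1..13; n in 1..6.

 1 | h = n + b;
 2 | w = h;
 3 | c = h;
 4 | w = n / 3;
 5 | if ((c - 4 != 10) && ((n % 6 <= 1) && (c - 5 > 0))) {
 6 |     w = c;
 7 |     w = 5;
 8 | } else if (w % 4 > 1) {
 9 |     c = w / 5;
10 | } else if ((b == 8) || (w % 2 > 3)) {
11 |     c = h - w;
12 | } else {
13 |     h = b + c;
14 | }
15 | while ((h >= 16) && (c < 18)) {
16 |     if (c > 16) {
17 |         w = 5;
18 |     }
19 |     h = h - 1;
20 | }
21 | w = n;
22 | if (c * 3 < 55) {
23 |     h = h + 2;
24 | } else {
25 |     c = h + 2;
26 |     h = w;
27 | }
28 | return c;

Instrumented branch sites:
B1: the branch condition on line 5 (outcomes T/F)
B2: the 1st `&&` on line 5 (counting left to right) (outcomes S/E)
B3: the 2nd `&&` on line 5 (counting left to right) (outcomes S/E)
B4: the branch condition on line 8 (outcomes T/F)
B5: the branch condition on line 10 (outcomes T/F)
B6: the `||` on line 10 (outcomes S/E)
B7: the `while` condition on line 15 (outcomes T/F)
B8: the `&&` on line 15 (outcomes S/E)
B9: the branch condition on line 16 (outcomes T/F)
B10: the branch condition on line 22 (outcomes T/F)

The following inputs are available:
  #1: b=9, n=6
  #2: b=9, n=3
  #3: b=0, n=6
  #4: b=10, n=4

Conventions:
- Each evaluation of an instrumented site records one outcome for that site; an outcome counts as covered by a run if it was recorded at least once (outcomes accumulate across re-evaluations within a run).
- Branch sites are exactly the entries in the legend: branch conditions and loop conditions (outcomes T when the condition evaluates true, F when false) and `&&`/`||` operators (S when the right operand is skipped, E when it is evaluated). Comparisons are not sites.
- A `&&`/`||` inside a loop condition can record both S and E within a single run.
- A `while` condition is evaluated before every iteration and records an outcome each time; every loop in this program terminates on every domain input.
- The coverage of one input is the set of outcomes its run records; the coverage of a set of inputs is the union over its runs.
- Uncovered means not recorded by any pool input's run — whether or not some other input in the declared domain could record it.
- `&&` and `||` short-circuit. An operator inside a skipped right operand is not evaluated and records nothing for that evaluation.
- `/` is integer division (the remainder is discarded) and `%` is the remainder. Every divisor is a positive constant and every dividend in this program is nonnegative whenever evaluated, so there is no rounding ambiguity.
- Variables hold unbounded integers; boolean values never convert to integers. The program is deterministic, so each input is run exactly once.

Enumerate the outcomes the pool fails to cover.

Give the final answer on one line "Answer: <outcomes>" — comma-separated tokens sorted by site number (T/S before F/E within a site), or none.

test 1 (b=9, n=6) fires B2->E, B3->E, B1->T, B8->S, B7->F, B10->T; hits B1=T, B2=E, B3=E, B7=F, B8=S, B10=T
test 2 (b=9, n=3) fires B2->E, B3->S, B1->F, B4->F, B6->E, B5->F, B8->E, B7->T, B9->F, B8->E, B7->T, B9->F, B8->E, B7->T, ...; hits B1=F, B2=E, B3=S, B4=F, B5=F, B6=E, B7=T, B7=F, B8=S, B8=E, B9=F, B10=T
test 3 (b=0, n=6) fires B2->E, B3->E, B1->T, B8->S, B7->F, B10->T; hits B1=T, B2=E, B3=E, B7=F, B8=S, B10=T
test 4 (b=10, n=4) fires B2->S, B1->F, B4->F, B6->E, B5->F, B8->E, B7->T, B9->F, B8->E, B7->T, B9->F, B8->E, B7->T, B9->F, ...; hits B1=F, B2=S, B4=F, B5=F, B6=E, B7=T, B7=F, B8=S, B8=E, B9=F, B10=T
union over the pool: B1=T, B1=F, B2=S, B2=E, B3=S, B3=E, B4=F, B5=F, B6=E, B7=T, B7=F, B8=S, B8=E, B9=F, B10=T
uncovered (5 of 20): B4=T, B5=T, B6=S, B9=T, B10=F

Answer: B4=T, B5=T, B6=S, B9=T, B10=F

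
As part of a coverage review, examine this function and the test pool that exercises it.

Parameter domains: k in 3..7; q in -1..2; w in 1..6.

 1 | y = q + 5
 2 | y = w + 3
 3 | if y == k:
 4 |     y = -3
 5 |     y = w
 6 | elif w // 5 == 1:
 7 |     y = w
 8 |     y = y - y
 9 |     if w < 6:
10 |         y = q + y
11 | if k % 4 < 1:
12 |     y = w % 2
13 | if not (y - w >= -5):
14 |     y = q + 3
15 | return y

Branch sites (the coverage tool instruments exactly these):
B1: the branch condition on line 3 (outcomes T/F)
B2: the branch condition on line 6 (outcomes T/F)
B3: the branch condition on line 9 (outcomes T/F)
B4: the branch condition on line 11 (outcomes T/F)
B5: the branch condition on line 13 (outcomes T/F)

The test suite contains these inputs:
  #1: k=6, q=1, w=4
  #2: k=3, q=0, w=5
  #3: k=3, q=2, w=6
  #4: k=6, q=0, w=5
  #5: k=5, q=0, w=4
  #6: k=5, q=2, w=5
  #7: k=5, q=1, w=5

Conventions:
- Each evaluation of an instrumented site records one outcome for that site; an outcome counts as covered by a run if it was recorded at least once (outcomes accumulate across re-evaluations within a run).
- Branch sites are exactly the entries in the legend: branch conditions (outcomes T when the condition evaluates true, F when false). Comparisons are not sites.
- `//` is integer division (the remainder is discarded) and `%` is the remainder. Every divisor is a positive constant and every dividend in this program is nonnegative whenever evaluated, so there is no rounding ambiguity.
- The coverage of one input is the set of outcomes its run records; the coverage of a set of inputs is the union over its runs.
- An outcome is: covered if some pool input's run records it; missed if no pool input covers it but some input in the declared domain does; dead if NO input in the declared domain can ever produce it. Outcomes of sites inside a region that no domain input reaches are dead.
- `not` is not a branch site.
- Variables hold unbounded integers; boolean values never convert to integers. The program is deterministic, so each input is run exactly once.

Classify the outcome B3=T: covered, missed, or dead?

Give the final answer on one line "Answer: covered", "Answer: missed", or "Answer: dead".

B3=T is recorded by pool input(s) 2, 4, 6, 7 -> covered

Answer: covered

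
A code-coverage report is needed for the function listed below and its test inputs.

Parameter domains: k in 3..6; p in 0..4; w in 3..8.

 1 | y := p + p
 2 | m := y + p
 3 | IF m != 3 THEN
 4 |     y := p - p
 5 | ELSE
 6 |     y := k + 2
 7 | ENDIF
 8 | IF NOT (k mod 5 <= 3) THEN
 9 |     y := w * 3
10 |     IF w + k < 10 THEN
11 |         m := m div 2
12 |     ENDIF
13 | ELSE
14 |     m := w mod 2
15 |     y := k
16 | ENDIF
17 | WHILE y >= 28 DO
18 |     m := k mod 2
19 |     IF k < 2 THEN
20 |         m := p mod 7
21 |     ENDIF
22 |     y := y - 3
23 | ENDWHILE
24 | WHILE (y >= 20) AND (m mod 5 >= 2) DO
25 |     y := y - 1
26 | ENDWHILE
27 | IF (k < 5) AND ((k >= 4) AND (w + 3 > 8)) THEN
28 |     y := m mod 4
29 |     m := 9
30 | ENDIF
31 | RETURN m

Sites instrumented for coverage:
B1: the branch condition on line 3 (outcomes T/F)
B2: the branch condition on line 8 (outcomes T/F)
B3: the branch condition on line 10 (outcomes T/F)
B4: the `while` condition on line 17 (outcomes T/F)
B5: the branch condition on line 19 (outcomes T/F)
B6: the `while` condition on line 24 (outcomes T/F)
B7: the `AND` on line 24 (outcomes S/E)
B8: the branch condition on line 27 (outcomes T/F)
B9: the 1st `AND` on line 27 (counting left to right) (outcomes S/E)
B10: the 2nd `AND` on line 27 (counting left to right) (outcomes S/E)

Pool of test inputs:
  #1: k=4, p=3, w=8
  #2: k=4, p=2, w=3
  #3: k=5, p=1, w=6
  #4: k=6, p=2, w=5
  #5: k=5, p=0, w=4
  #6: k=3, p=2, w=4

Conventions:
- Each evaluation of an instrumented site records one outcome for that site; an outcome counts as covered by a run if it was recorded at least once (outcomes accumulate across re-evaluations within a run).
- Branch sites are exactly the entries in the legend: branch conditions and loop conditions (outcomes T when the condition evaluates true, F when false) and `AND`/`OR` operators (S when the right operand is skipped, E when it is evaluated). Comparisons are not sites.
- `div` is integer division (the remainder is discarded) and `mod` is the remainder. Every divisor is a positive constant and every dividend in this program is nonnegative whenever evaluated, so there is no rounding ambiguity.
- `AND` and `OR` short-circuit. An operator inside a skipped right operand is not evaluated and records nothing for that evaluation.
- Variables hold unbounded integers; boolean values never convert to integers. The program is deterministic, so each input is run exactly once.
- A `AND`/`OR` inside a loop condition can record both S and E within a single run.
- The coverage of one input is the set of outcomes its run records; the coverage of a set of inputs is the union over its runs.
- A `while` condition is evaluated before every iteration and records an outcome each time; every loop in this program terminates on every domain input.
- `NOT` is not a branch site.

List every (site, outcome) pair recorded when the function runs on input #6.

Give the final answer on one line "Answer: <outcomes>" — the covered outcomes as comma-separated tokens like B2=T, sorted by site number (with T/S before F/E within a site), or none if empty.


Simulating input #6 (k=3, p=2, w=4) step by step:
  B1->T, B2->F, B4->F, B7->S, B6->F, B9->E, B10->S, B8->F
distinct outcomes covered: B1=T, B2=F, B4=F, B6=F, B7=S, B8=F, B9=E, B10=S
Answer: B1=T, B2=F, B4=F, B6=F, B7=S, B8=F, B9=E, B10=S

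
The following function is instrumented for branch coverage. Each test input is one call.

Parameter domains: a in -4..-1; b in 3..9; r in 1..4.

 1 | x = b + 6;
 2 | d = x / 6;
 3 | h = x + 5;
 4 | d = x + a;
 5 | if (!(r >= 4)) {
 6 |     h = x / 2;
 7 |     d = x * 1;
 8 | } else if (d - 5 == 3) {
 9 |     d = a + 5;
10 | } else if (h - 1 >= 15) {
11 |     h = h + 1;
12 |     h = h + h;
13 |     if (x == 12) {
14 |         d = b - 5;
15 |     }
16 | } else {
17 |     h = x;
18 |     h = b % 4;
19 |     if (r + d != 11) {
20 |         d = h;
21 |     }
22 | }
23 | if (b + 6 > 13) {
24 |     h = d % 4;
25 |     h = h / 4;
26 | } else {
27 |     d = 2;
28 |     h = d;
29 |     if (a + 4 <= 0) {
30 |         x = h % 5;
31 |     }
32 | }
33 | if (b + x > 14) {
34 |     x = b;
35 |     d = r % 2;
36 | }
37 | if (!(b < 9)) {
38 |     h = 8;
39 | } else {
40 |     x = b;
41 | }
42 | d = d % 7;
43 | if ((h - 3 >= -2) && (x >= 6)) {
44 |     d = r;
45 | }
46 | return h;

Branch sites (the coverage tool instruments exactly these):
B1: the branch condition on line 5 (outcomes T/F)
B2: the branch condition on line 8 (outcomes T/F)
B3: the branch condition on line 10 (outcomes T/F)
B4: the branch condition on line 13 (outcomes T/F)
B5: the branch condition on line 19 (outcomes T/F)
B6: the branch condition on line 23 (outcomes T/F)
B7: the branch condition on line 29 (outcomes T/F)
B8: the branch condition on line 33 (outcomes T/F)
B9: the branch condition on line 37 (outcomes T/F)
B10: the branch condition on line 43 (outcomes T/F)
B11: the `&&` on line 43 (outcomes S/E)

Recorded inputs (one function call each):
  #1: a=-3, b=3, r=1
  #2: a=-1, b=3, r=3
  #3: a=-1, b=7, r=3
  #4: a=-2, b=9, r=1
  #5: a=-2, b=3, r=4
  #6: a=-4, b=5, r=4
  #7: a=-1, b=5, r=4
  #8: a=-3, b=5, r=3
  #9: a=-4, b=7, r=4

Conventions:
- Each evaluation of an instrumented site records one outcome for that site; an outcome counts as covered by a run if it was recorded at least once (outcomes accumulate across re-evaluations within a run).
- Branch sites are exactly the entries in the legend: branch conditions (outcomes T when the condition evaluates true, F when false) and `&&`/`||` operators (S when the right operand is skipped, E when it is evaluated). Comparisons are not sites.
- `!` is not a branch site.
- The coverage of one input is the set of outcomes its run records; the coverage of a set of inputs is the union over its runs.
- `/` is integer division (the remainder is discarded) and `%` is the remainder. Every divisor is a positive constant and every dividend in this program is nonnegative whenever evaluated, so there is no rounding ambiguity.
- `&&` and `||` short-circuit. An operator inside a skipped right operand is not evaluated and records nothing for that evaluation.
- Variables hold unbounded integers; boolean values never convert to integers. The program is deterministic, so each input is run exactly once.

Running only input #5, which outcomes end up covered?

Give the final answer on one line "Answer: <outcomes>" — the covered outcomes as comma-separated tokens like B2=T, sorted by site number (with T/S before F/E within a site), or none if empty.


Simulating input #5 (a=-2, b=3, r=4) step by step:
  B1->F, B2->F, B3->F, B5->F, B6->F, B7->F, B8->F, B9->F, B11->E, B10->F
distinct outcomes covered: B1=F, B2=F, B3=F, B5=F, B6=F, B7=F, B8=F, B9=F, B10=F, B11=E
Answer: B1=F, B2=F, B3=F, B5=F, B6=F, B7=F, B8=F, B9=F, B10=F, B11=E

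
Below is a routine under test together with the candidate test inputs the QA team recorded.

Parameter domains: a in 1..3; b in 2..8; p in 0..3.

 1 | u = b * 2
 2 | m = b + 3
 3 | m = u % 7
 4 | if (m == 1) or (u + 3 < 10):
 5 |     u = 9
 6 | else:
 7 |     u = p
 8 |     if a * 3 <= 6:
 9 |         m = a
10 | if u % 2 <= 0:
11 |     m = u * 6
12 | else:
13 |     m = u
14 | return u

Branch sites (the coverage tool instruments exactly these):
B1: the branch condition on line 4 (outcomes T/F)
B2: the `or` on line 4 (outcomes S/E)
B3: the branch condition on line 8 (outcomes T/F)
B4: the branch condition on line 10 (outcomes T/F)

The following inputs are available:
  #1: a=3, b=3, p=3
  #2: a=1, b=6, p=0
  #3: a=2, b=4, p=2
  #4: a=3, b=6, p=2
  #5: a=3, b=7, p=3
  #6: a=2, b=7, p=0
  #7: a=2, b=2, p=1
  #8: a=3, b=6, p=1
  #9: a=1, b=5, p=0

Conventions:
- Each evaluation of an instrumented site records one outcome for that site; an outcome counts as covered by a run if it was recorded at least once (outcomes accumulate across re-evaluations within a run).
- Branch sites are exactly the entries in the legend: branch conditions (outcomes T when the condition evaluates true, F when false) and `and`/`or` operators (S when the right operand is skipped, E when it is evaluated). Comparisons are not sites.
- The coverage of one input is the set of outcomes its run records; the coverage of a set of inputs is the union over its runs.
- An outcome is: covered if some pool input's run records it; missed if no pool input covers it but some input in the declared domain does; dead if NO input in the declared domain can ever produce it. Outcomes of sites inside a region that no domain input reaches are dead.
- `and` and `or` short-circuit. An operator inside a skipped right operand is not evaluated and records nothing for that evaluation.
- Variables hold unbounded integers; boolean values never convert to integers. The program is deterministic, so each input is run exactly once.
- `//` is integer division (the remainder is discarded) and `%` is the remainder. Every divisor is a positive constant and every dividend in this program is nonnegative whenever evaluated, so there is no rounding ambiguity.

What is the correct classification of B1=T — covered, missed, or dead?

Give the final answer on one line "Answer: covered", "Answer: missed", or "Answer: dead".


B1=T is recorded by pool input(s) 1, 3, 7 -> covered
Answer: covered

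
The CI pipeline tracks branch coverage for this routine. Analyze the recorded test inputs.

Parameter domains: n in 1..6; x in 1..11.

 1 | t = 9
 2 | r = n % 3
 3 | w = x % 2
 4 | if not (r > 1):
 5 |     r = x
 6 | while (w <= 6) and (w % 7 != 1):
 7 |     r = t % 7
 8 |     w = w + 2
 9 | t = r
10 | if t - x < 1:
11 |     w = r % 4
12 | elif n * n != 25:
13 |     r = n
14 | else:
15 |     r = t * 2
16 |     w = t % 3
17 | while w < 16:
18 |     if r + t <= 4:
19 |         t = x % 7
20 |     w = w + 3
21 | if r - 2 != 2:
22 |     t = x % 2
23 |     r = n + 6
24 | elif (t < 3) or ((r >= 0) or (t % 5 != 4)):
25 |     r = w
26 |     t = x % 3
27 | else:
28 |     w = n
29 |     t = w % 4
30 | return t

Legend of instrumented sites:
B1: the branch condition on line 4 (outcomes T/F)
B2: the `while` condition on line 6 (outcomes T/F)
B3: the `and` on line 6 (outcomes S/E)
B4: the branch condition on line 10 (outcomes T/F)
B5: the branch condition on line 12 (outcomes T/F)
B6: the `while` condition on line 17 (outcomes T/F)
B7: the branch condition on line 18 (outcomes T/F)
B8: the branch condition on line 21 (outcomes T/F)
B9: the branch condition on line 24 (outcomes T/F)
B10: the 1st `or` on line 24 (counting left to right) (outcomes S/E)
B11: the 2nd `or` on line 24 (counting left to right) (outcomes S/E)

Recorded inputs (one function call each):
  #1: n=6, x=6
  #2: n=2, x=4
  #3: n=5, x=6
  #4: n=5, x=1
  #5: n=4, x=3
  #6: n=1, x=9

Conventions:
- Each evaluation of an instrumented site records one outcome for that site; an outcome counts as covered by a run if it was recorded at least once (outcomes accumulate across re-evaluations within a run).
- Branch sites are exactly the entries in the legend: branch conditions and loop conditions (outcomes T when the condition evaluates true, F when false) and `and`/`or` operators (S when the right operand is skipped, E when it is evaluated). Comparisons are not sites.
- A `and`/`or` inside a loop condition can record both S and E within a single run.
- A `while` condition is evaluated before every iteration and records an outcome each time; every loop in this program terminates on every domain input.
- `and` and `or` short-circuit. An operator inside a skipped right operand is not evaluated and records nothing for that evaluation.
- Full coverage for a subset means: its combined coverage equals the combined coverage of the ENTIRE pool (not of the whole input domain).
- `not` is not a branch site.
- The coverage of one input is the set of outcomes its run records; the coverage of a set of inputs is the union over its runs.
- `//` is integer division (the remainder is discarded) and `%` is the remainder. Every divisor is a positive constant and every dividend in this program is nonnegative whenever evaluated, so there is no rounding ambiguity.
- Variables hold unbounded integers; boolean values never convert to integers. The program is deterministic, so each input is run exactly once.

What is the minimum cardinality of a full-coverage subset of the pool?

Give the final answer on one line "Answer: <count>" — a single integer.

#1 (n=6, x=6) -> B1->T, B3->E, B2->T, B3->E, B2->T, B3->E, B2->T, B3->E, B2->T, B3->S, B2->F, B4->T, B6->T, B7->T, ...; covered: B1=T, B2=T, B2=F, B3=S, B3=E, B4=T, B6=T, B6=F, B7=T, B7=F, B8=T
#2 (n=2, x=4) -> B1->F, B3->E, B2->T, B3->E, B2->T, B3->E, B2->T, B3->E, B2->T, B3->S, B2->F, B4->T, B6->T, B7->T, ...; covered: B1=F, B2=T, B2=F, B3=S, B3=E, B4=T, B6=T, B6=F, B7=T, B7=F, B8=T
#3 (n=5, x=6) -> B1->F, B3->E, B2->T, B3->E, B2->T, B3->E, B2->T, B3->E, B2->T, B3->S, B2->F, B4->T, B6->T, B7->T, ...; covered: B1=F, B2=T, B2=F, B3=S, B3=E, B4=T, B6=T, B6=F, B7=T, B7=F, B8=T
#4 (n=5, x=1) -> B1->F, B3->E, B2->F, B4->F, B5->F, B6->T, B7->F, B6->T, B7->F, B6->T, B7->F, B6->T, B7->F, B6->T, ...; covered: B1=F, B2=F, B3=E, B4=F, B5=F, B6=T, B6=F, B7=F, B8=F, B9=T, B10=S
#5 (n=4, x=3) -> B1->T, B3->E, B2->F, B4->T, B6->T, B7->F, B6->T, B7->F, B6->T, B7->F, B6->T, B7->F, B6->T, B7->F, ...; covered: B1=T, B2=F, B3=E, B4=T, B6=T, B6=F, B7=F, B8=T
#6 (n=1, x=9) -> B1->T, B3->E, B2->F, B4->T, B6->T, B7->F, B6->T, B7->F, B6->T, B7->F, B6->T, B7->F, B6->T, B7->F, ...; covered: B1=T, B2=F, B3=E, B4=T, B6=T, B6=F, B7=F, B8=T
union over all inputs: B1=T, B1=F, B2=T, B2=F, B3=S, B3=E, B4=T, B4=F, B5=F, B6=T, B6=F, B7=T, B7=F, B8=T, B8=F, B9=T, B10=S (17 outcomes)
size 1 is not enough: best union over all size-1 subsets is 11/17
inputs {1, 4} (size 2) cover everything; no size-2 subset with a lexicographically smaller index list covers all 17

Answer: 2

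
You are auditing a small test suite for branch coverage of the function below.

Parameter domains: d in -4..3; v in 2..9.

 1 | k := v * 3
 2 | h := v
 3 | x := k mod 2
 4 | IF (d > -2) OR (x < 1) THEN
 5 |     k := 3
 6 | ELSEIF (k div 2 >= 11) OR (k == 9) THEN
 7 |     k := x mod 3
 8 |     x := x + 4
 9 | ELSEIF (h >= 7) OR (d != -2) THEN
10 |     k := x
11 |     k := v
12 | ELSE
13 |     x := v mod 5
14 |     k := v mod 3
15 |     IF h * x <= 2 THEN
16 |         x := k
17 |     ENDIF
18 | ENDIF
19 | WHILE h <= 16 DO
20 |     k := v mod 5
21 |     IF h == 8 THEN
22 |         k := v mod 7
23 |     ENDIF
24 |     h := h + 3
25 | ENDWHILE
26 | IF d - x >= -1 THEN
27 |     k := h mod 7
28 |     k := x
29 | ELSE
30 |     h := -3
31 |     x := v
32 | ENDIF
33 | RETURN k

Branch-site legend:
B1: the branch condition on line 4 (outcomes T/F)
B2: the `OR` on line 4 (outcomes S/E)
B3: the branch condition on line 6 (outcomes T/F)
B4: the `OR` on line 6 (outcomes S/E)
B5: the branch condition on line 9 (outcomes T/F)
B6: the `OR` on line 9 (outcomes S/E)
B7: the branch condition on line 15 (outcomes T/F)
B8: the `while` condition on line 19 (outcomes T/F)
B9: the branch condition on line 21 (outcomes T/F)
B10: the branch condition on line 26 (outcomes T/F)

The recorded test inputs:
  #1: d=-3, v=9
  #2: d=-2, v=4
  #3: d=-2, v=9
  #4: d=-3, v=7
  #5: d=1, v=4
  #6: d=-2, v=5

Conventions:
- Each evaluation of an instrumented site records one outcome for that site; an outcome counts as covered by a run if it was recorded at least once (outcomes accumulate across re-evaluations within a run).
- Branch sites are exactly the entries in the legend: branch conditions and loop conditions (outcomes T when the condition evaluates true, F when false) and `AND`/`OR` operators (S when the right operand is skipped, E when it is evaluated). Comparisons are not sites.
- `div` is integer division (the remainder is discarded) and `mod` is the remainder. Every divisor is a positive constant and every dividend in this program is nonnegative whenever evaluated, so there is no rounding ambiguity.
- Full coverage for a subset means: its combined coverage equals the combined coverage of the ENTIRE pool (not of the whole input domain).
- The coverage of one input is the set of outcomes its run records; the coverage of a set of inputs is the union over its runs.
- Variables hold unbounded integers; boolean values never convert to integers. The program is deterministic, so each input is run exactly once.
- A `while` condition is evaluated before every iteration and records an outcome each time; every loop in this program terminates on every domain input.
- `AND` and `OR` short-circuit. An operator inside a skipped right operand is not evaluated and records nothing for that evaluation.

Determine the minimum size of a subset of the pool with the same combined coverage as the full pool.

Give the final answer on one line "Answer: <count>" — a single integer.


input #1, d=-3, v=9: outcomes B1=F, B2=E, B3=T, B4=S, B8=T, B8=F, B9=F, B10=F
input #2, d=-2, v=4: outcomes B1=T, B2=E, B8=T, B8=F, B9=F, B10=F
input #3, d=-2, v=9: outcomes B1=F, B2=E, B3=T, B4=S, B8=T, B8=F, B9=F, B10=F
input #4, d=-3, v=7: outcomes B1=F, B2=E, B3=F, B4=E, B5=T, B6=S, B8=T, B8=F, B9=F, B10=F
input #5, d=1, v=4: outcomes B1=T, B2=S, B8=T, B8=F, B9=F, B10=T
input #6, d=-2, v=5: outcomes B1=F, B2=E, B3=F, B4=E, B5=F, B6=E, B7=T, B8=T, B8=F, B9=T, B9=F, B10=F
together the pool reaches 19 outcomes: B1=T, B1=F, B2=S, B2=E, B3=T, B3=F, B4=S, B4=E, B5=T, B5=F, B6=S, B6=E, B7=T, B8=T, B8=F, B9=T, B9=F, B10=T, B10=F
checked all size-1 subsets: none covers 19 outcomes (max 12/19)
checked all size-2 subsets: none covers 19 outcomes (max 15/19)
checked all size-3 subsets: none covers 19 outcomes (max 17/19)
the canonical winner is {1, 4, 5, 6}: size 4, full 19-outcome coverage, earliest index list among size-4 covers
Answer: 4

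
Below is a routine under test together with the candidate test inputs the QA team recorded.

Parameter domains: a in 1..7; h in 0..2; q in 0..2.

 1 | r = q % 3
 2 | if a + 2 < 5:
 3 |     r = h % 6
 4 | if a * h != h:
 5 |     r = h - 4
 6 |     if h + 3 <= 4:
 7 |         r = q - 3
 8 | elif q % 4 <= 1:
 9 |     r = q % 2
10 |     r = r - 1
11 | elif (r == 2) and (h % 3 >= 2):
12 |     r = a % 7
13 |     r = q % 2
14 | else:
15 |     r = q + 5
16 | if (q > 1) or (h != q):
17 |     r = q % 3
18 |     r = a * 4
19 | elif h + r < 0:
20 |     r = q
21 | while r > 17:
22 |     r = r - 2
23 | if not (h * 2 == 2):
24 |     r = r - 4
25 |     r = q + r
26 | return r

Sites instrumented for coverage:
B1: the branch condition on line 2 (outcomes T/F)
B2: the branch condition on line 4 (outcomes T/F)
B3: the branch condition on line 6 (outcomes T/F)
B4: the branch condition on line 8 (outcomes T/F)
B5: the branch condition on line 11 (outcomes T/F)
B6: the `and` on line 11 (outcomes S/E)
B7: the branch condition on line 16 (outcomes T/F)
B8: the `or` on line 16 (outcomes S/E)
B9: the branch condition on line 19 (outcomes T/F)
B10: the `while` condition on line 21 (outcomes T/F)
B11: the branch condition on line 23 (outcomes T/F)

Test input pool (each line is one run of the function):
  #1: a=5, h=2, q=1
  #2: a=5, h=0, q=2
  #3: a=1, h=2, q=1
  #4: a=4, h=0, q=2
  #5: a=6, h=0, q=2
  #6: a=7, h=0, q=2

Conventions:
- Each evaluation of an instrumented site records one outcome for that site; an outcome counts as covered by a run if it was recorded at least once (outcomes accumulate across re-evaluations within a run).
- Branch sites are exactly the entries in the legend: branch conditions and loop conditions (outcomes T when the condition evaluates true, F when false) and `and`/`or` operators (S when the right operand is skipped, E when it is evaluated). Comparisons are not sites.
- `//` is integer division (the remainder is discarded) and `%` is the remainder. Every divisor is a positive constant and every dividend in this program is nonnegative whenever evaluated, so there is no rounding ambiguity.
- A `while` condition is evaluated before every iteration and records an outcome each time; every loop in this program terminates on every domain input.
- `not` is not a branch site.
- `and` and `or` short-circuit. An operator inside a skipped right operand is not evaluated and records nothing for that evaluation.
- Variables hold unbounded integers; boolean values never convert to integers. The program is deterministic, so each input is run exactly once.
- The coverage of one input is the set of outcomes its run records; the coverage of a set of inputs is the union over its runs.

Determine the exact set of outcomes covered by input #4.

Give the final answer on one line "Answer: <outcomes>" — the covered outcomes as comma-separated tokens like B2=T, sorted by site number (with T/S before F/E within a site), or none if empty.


Event log for input #4 (a=4, h=0, q=2):
  B1->F, B2->F, B4->F, B6->E, B5->F, B8->S, B7->T, B10->F, B11->T
collecting distinct outcomes: B1=F, B2=F, B4=F, B5=F, B6=E, B7=T, B8=S, B10=F, B11=T
Answer: B1=F, B2=F, B4=F, B5=F, B6=E, B7=T, B8=S, B10=F, B11=T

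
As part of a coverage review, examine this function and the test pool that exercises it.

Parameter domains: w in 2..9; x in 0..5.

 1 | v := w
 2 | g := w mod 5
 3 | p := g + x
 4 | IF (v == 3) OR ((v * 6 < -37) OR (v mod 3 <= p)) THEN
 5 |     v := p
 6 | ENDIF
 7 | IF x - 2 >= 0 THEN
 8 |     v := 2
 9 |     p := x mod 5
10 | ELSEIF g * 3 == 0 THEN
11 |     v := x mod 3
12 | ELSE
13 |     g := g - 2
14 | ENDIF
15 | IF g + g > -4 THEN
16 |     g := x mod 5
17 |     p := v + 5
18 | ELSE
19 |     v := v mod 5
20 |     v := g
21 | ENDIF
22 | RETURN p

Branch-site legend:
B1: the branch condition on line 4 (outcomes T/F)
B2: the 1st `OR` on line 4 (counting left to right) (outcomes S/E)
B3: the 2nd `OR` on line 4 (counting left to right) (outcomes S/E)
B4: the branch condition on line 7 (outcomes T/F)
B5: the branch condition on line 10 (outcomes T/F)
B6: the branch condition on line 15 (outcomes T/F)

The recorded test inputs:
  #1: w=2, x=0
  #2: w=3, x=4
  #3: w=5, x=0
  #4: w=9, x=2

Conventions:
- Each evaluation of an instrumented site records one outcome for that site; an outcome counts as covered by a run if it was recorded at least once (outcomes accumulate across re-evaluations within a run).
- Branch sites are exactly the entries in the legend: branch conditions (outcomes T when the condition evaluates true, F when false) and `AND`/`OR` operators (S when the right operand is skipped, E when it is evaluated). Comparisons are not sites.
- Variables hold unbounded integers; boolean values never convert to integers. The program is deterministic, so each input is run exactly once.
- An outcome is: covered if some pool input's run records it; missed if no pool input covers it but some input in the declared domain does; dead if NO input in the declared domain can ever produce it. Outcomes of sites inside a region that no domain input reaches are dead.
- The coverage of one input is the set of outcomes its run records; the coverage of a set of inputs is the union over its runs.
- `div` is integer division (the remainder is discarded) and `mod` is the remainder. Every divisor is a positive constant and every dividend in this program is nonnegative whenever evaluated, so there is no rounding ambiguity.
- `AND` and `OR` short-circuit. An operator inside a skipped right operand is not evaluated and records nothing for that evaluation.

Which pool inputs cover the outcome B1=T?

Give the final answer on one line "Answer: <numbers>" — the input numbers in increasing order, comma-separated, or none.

input #1 (w=2, x=0): covers B1=T
input #2 (w=3, x=4): covers B1=T
input #3 (w=5, x=0): misses B1=T
input #4 (w=9, x=2): covers B1=T

Answer: 1, 2, 4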